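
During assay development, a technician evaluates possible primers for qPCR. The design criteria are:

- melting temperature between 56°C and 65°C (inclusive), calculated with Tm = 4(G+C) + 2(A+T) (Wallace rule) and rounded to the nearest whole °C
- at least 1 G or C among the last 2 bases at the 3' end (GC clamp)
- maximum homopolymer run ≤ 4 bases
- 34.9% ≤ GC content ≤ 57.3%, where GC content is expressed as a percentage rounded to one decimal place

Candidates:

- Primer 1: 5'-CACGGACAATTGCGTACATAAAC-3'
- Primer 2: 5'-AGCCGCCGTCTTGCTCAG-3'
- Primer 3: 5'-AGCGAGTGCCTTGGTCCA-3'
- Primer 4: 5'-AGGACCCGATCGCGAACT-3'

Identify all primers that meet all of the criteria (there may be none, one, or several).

Primer 1 (23 nt, A=9 T=4 G=4 C=6): Tm = 2·13 + 4·10 = 66°C, outside 56–65°C ✗; 3' end AC has 1 G/C ✓; longest run = 3 ✓; GC 10/23 = 43.5% ✓ — fails.
Primer 2 (18 nt, A=2 T=4 G=5 C=7): Tm = 2·6 + 4·12 = 60°C ✓; 3' end AG has 1 G/C ✓; longest run = 2 ✓; GC 12/18 = 66.7%, outside 34.9–57.3% ✗ — fails.
Primer 3 (18 nt, A=3 T=4 G=6 C=5): Tm = 2·7 + 4·11 = 58°C ✓; 3' end CA has 1 G/C ✓; longest run = 2 ✓; GC 11/18 = 61.1%, outside 34.9–57.3% ✗ — fails.
Primer 4 (18 nt, A=5 T=2 G=5 C=6): Tm = 2·7 + 4·11 = 58°C ✓; 3' end CT has 1 G/C ✓; longest run = 3 ✓; GC 11/18 = 61.1%, outside 34.9–57.3% ✗ — fails.

None of the candidates satisfy all criteria.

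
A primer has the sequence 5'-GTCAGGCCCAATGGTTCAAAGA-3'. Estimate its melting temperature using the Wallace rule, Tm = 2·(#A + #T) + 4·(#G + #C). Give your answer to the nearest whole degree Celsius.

Base counts: A=7, T=4, G=6, C=5 (length 22).
Tm = 2·(7+4) + 4·(6+5) = 2·11 + 4·11 = 22 + 44 = 66°C.

66°C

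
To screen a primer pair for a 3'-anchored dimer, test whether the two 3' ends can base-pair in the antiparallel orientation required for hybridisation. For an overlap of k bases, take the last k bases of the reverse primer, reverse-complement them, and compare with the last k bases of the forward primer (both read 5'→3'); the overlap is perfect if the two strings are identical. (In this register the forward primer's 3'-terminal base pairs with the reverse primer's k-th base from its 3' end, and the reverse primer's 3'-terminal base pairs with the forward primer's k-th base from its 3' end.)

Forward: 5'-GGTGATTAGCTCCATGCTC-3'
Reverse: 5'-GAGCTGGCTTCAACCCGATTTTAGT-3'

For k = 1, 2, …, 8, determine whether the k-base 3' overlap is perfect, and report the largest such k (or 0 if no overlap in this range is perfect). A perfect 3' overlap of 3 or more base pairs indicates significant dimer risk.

Last 8 bases (5'→3') — forward …CCATGCTC, reverse …ATTTTAGT.
Reverse complement of the reverse primer's last 8 bases: ACTAAAAT; its first k bases are the reverse complement of the reverse primer's last k bases, so a perfect k-base overlap needs the forward primer's last k bases to equal them.
Comparing (forward last k vs required): k=1: C vs A ✗; k=2: TC vs AC ✗; k=3: CTC vs ACT ✗; k=4: GCTC vs ACTA ✗; k=5: TGCTC vs ACTAA ✗; k=6: ATGCTC vs ACTAAA ✗; k=7: CATGCTC vs ACTAAAA ✗; k=8: CCATGCTC vs ACTAAAAT ✗.
No overlap length from 1 to 8 is perfect, so the longest perfect 3' overlap is 0.

Longest perfect overlap: 0 complementary base pairs; below the dimer-risk threshold (threshold 3).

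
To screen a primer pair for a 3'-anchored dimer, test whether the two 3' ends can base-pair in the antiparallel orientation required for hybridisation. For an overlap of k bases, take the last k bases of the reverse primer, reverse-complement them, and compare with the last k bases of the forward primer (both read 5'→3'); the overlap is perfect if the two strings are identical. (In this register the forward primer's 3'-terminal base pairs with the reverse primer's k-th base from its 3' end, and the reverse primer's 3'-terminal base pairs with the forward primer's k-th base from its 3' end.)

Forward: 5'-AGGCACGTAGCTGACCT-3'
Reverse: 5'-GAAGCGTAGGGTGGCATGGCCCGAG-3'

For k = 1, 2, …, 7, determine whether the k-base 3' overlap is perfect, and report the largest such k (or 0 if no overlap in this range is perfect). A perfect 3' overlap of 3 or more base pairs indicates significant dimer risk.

Last 7 bases (5'→3') — forward …CTGACCT, reverse …GCCCGAG.
Reverse complement of the reverse primer's last 7 bases: CTCGGGC; its first k bases are the reverse complement of the reverse primer's last k bases, so a perfect k-base overlap needs the forward primer's last k bases to equal them.
Comparing (forward last k vs required): k=1: T vs C ✗; k=2: CT vs CT ✓; k=3: CCT vs CTC ✗; k=4: ACCT vs CTCG ✗; k=5: GACCT vs CTCGG ✗; k=6: TGACCT vs CTCGGG ✗; k=7: CTGACCT vs CTCGGGC ✗.
Only k = 2 is perfect, so the longest perfect 3' overlap is 2.

Longest perfect overlap: 2 complementary base pairs; below the dimer-risk threshold (threshold 3).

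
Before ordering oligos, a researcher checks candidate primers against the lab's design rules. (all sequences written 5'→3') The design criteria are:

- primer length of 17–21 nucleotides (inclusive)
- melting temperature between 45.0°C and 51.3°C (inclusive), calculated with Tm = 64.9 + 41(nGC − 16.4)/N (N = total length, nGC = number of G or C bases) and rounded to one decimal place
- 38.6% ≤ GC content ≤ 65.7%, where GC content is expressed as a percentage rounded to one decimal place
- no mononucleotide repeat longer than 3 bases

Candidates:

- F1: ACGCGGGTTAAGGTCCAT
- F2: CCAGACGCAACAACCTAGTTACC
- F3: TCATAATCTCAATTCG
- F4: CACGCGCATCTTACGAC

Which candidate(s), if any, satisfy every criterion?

F1 and F4.

F1 (18 nt, A=4 T=4 G=6 C=4): length 18 ✓; Tm = 64.9 + 41·(10 − 16.4)/18 = 50.3°C ✓; GC 10/18 = 55.6% ✓; longest run = 3 ✓ — passes.
F2 (23 nt, A=8 T=3 G=3 C=9): length 23, outside 17–21 ✗; Tm = 64.9 + 41·(12 − 16.4)/23 = 57.1°C, outside 45.0–51.3°C ✗; GC 12/23 = 52.2% ✓; longest run = 2 ✓ — fails.
F3 (16 nt, A=5 T=6 G=1 C=4): length 16, outside 17–21 ✗; Tm = 64.9 + 41·(5 − 16.4)/16 = 35.7°C, outside 45.0–51.3°C ✗; GC 5/16 = 31.3%, outside 38.6–65.7% ✗; longest run = 2 ✓ — fails.
F4 (17 nt, A=4 T=3 G=3 C=7): length 17 ✓; Tm = 64.9 + 41·(10 − 16.4)/17 = 49.5°C ✓; GC 10/17 = 58.8% ✓; longest run = 2 ✓ — passes.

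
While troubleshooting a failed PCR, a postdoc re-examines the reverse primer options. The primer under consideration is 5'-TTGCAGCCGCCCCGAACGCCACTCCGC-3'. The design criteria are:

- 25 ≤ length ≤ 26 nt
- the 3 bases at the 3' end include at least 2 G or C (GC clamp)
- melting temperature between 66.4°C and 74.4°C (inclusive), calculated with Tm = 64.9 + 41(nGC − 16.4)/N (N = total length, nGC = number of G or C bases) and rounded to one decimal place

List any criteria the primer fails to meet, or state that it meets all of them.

Fails: length.

Base counts: A=4, T=3, G=6, C=14 (length 27).
length: length 27, outside 25–26 ✗
GC clamp: 3' end CGC has 3 G/C ✓
Tm: Tm = 64.9 + 41·(20 − 16.4)/27 = 70.4°C ✓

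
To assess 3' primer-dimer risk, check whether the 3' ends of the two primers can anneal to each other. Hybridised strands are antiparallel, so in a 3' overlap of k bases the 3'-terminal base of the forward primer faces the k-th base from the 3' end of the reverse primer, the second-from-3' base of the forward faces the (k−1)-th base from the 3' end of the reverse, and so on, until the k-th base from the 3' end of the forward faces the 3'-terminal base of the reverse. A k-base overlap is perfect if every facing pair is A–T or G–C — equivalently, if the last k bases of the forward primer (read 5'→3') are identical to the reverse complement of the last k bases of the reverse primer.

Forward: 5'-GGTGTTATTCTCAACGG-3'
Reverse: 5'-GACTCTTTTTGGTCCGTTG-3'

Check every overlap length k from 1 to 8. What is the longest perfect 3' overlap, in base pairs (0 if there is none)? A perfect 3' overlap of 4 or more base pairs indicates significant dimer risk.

Last 8 bases (5'→3') — forward …CTCAACGG, reverse …GTCCGTTG.
Reverse complement of the reverse primer's last 8 bases: CAACGGAC; its first k bases are the reverse complement of the reverse primer's last k bases, so a perfect k-base overlap needs the forward primer's last k bases to equal them.
Comparing (forward last k vs required): k=1: G vs C ✗; k=2: GG vs CA ✗; k=3: CGG vs CAA ✗; k=4: ACGG vs CAAC ✗; k=5: AACGG vs CAACG ✗; k=6: CAACGG vs CAACGG ✓; k=7: TCAACGG vs CAACGGA ✗; k=8: CTCAACGG vs CAACGGAC ✗.
Only k = 6 is perfect, so the longest perfect 3' overlap is 6.

Longest perfect overlap: 6 complementary base pairs; significant dimer risk (threshold 4).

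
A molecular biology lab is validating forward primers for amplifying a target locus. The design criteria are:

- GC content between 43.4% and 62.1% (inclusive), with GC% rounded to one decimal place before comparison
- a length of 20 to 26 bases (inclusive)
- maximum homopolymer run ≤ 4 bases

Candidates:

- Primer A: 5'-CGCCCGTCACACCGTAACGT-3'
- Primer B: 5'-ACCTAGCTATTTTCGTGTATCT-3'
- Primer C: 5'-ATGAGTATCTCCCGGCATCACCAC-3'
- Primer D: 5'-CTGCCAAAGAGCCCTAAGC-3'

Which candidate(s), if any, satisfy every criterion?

Primer C only.

Primer A (20 nt, A=4 T=3 G=4 C=9): GC 13/20 = 65.0%, outside 43.4–62.1% ✗; length 20 ✓; longest run = 3 ✓ — fails.
Primer B (22 nt, A=4 T=10 G=3 C=5): GC 8/22 = 36.4%, outside 43.4–62.1% ✗; length 22 ✓; longest run = 4 ✓ — fails.
Primer C (24 nt, A=6 T=5 G=4 C=9): GC 13/24 = 54.2% ✓; length 24 ✓; longest run = 3 ✓ — passes.
Primer D (19 nt, A=6 T=2 G=4 C=7): GC 11/19 = 57.9% ✓; length 19, outside 20–26 ✗; longest run = 3 ✓ — fails.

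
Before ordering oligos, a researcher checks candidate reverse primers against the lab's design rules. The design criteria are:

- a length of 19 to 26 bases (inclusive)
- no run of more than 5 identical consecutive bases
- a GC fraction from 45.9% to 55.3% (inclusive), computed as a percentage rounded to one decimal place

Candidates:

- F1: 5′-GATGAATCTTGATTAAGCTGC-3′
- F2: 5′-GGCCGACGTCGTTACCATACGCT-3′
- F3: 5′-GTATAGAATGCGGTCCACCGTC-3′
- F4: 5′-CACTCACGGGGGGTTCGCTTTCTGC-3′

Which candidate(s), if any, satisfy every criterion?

F1 (21 nt, A=6 T=7 G=5 C=3): length 21 ✓; longest run = 2 ✓; GC 8/21 = 38.1%, outside 45.9–55.3% ✗ — fails.
F2 (23 nt, A=4 T=5 G=6 C=8): length 23 ✓; longest run = 2 ✓; GC 14/23 = 60.9%, outside 45.9–55.3% ✗ — fails.
F3 (22 nt, A=5 T=5 G=6 C=6): length 22 ✓; longest run = 2 ✓; GC 12/22 = 54.5% ✓ — passes.
F4 (25 nt, A=2 T=7 G=8 C=8): length 25 ✓; longest run = 6, exceeds 5 ✗; GC 16/25 = 64.0%, outside 45.9–55.3% ✗ — fails.

F3 only.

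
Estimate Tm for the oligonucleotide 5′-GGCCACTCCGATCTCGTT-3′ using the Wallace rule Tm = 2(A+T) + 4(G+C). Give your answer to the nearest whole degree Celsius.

Base counts: A=2, T=5, G=4, C=7 (length 18).
Tm = 2·(2+5) + 4·(4+7) = 2·7 + 4·11 = 14 + 44 = 58°C.

58°C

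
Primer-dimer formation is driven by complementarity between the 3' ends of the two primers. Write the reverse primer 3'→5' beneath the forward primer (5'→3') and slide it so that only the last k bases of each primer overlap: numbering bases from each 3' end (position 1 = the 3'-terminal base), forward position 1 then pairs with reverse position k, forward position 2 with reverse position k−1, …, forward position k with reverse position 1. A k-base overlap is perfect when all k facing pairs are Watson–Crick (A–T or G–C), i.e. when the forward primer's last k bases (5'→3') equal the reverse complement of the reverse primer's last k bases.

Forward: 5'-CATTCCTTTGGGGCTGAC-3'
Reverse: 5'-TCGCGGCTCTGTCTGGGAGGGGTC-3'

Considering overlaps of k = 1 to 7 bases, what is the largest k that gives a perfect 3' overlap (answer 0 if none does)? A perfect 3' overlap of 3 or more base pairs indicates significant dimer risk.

Last 7 bases (5'→3') — forward …GGCTGAC, reverse …AGGGGTC.
Reverse complement of the reverse primer's last 7 bases: GACCCCT; its first k bases are the reverse complement of the reverse primer's last k bases, so a perfect k-base overlap needs the forward primer's last k bases to equal them.
Comparing (forward last k vs required): k=1: C vs G ✗; k=2: AC vs GA ✗; k=3: GAC vs GAC ✓; k=4: TGAC vs GACC ✗; k=5: CTGAC vs GACCC ✗; k=6: GCTGAC vs GACCCC ✗; k=7: GGCTGAC vs GACCCCT ✗.
Only k = 3 is perfect, so the longest perfect 3' overlap is 3.

Longest perfect overlap: 3 complementary base pairs; significant dimer risk (threshold 3).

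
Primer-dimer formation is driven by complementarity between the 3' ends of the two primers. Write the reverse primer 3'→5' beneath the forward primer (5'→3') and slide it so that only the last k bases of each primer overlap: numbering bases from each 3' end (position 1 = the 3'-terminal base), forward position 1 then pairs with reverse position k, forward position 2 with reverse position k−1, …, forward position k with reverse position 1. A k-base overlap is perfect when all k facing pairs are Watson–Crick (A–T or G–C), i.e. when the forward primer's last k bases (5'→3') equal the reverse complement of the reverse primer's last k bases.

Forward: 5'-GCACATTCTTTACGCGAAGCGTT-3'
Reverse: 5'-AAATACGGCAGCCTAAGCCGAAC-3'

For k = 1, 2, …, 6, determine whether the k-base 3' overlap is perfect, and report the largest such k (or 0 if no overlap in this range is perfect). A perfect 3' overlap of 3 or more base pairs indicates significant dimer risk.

Longest perfect overlap: 3 complementary base pairs; significant dimer risk (threshold 3).

Last 6 bases (5'→3') — forward …AGCGTT, reverse …CCGAAC.
Reverse complement of the reverse primer's last 6 bases: GTTCGG; its first k bases are the reverse complement of the reverse primer's last k bases, so a perfect k-base overlap needs the forward primer's last k bases to equal them.
Comparing (forward last k vs required): k=1: T vs G ✗; k=2: TT vs GT ✗; k=3: GTT vs GTT ✓; k=4: CGTT vs GTTC ✗; k=5: GCGTT vs GTTCG ✗; k=6: AGCGTT vs GTTCGG ✗.
Only k = 3 is perfect, so the longest perfect 3' overlap is 3.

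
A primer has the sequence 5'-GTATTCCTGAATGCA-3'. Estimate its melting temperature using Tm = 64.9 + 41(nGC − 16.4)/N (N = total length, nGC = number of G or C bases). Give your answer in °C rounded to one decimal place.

Base counts: A=4, T=5, G=3, C=3; G+C = 6, N = 15.
Tm = 64.9 + 41·(6 − 16.4)/15 = 64.9 + -426.40/15 = 36.5°C.

36.5°C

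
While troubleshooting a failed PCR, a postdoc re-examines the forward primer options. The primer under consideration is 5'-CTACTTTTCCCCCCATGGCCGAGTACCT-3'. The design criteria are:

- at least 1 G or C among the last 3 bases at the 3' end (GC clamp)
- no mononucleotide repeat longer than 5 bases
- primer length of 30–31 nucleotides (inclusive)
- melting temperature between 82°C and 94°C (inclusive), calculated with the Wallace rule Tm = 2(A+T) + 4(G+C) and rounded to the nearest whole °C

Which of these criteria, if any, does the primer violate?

Base counts: A=4, T=8, G=4, C=12 (length 28).
GC clamp: 3' end CCT has 2 G/C ✓
homopolymer run: longest run = 6, exceeds 5 ✗
length: length 28, outside 30–31 ✗
Tm: Tm = 2·12 + 4·16 = 88°C ✓

Fails: homopolymer run, length.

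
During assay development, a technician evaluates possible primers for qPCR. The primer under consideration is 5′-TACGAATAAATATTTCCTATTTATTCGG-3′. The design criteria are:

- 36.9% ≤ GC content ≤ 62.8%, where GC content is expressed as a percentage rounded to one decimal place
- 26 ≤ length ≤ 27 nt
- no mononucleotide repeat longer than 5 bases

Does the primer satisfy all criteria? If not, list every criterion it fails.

Base counts: A=9, T=12, G=3, C=4 (length 28).
GC content: GC 7/28 = 25.0%, outside 36.9–62.8% ✗
length: length 28, outside 26–27 ✗
homopolymer run: longest run = 3 ✓

Fails: GC content, length.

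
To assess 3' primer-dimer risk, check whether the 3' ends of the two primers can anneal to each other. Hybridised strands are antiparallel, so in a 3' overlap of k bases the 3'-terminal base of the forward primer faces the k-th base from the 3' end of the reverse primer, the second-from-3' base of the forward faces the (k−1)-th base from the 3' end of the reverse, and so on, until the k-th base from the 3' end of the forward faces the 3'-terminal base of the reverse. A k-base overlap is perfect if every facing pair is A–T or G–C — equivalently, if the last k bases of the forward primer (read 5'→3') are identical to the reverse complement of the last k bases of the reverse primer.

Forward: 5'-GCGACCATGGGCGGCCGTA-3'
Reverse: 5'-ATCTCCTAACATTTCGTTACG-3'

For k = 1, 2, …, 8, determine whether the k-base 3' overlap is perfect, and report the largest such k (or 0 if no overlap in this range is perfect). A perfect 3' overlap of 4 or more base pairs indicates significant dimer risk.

Longest perfect overlap: 4 complementary base pairs; significant dimer risk (threshold 4).

Last 8 bases (5'→3') — forward …CGGCCGTA, reverse …TCGTTACG.
Reverse complement of the reverse primer's last 8 bases: CGTAACGA; its first k bases are the reverse complement of the reverse primer's last k bases, so a perfect k-base overlap needs the forward primer's last k bases to equal them.
Comparing (forward last k vs required): k=1: A vs C ✗; k=2: TA vs CG ✗; k=3: GTA vs CGT ✗; k=4: CGTA vs CGTA ✓; k=5: CCGTA vs CGTAA ✗; k=6: GCCGTA vs CGTAAC ✗; k=7: GGCCGTA vs CGTAACG ✗; k=8: CGGCCGTA vs CGTAACGA ✗.
Only k = 4 is perfect, so the longest perfect 3' overlap is 4.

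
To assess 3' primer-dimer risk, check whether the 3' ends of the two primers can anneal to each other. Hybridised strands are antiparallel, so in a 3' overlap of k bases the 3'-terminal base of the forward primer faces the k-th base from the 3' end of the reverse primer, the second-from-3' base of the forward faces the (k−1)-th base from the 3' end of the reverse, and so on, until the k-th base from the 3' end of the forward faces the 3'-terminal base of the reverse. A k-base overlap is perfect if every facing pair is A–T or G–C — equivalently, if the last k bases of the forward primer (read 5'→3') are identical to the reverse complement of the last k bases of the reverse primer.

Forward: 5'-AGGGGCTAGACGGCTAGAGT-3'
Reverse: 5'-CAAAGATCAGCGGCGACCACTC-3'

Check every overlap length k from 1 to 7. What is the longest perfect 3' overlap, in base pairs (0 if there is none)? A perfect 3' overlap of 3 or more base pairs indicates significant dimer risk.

Longest perfect overlap: 4 complementary base pairs; significant dimer risk (threshold 3).

Last 7 bases (5'→3') — forward …CTAGAGT, reverse …ACCACTC.
Reverse complement of the reverse primer's last 7 bases: GAGTGGT; its first k bases are the reverse complement of the reverse primer's last k bases, so a perfect k-base overlap needs the forward primer's last k bases to equal them.
Comparing (forward last k vs required): k=1: T vs G ✗; k=2: GT vs GA ✗; k=3: AGT vs GAG ✗; k=4: GAGT vs GAGT ✓; k=5: AGAGT vs GAGTG ✗; k=6: TAGAGT vs GAGTGG ✗; k=7: CTAGAGT vs GAGTGGT ✗.
Only k = 4 is perfect, so the longest perfect 3' overlap is 4.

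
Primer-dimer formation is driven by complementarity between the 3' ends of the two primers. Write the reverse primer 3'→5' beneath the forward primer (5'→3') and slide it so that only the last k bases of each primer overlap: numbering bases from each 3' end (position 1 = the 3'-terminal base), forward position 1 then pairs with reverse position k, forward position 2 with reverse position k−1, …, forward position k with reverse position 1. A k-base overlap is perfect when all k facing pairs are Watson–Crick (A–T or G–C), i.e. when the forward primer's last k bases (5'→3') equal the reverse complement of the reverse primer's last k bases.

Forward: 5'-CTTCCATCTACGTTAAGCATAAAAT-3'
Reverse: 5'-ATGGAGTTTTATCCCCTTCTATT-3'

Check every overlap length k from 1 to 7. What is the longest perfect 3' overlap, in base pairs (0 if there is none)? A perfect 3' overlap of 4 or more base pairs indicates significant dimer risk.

Longest perfect overlap: 3 complementary base pairs; below the dimer-risk threshold (threshold 4).

Last 7 bases (5'→3') — forward …ATAAAAT, reverse …TTCTATT.
Reverse complement of the reverse primer's last 7 bases: AATAGAA; its first k bases are the reverse complement of the reverse primer's last k bases, so a perfect k-base overlap needs the forward primer's last k bases to equal them.
Comparing (forward last k vs required): k=1: T vs A ✗; k=2: AT vs AA ✗; k=3: AAT vs AAT ✓; k=4: AAAT vs AATA ✗; k=5: AAAAT vs AATAG ✗; k=6: TAAAAT vs AATAGA ✗; k=7: ATAAAAT vs AATAGAA ✗.
Only k = 3 is perfect, so the longest perfect 3' overlap is 3.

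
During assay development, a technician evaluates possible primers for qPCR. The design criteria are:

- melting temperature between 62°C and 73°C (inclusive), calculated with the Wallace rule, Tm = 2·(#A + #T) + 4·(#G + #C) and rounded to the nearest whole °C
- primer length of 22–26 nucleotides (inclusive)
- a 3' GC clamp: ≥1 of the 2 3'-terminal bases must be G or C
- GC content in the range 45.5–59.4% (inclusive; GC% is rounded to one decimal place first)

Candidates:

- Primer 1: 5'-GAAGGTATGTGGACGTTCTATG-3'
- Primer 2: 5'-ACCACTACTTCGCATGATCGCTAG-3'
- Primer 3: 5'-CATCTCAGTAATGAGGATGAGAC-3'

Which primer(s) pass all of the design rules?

Primer 1 (22 nt, A=5 T=7 G=8 C=2): Tm = 2·12 + 4·10 = 64°C ✓; length 22 ✓; 3' end TG has 1 G/C ✓; GC 10/22 = 45.5% ✓ — passes.
Primer 2 (24 nt, A=6 T=6 G=4 C=8): Tm = 2·12 + 4·12 = 72°C ✓; length 24 ✓; 3' end AG has 1 G/C ✓; GC 12/24 = 50.0% ✓ — passes.
Primer 3 (23 nt, A=8 T=5 G=6 C=4): Tm = 2·13 + 4·10 = 66°C ✓; length 23 ✓; 3' end AC has 1 G/C ✓; GC 10/23 = 43.5%, outside 45.5–59.4% ✗ — fails.

Primer 1 and Primer 2.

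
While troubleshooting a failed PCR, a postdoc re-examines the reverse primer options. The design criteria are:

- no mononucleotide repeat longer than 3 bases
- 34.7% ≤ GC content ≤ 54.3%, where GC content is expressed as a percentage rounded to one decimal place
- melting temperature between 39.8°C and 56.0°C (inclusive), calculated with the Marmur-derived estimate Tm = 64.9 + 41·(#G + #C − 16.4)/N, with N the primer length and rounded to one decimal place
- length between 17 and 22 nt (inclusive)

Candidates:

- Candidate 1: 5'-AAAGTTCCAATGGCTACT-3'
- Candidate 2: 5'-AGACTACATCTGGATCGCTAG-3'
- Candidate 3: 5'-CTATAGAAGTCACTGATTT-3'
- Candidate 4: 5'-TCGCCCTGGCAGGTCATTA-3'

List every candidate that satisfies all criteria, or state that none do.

Candidate 1 and Candidate 2.

Candidate 1 (18 nt, A=6 T=5 G=3 C=4): longest run = 3 ✓; GC 7/18 = 38.9% ✓; Tm = 64.9 + 41·(7 − 16.4)/18 = 43.5°C ✓; length 18 ✓ — passes.
Candidate 2 (21 nt, A=6 T=5 G=5 C=5): longest run = 2 ✓; GC 10/21 = 47.6% ✓; Tm = 64.9 + 41·(10 − 16.4)/21 = 52.4°C ✓; length 21 ✓ — passes.
Candidate 3 (19 nt, A=6 T=7 G=3 C=3): longest run = 3 ✓; GC 6/19 = 31.6%, outside 34.7–54.3% ✗; Tm = 64.9 + 41·(6 − 16.4)/19 = 42.5°C ✓; length 19 ✓ — fails.
Candidate 4 (19 nt, A=3 T=5 G=5 C=6): longest run = 3 ✓; GC 11/19 = 57.9%, outside 34.7–54.3% ✗; Tm = 64.9 + 41·(11 − 16.4)/19 = 53.2°C ✓; length 19 ✓ — fails.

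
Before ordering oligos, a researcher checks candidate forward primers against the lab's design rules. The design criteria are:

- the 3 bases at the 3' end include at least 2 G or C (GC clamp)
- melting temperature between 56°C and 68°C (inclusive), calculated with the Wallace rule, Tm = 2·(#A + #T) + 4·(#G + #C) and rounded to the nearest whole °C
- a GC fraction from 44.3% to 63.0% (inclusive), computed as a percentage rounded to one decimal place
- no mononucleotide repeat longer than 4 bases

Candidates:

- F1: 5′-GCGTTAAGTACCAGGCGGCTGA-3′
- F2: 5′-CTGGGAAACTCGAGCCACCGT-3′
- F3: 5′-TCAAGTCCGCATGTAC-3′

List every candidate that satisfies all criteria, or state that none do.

F2 only.

F1 (22 nt, A=5 T=4 G=8 C=5): 3' end TGA has 1 G/C, need ≥2 ✗; Tm = 2·9 + 4·13 = 70°C, outside 56–68°C ✗; GC 13/22 = 59.1% ✓; longest run = 2 ✓ — fails.
F2 (21 nt, A=5 T=3 G=6 C=7): 3' end CGT has 2 G/C ✓; Tm = 2·8 + 4·13 = 68°C ✓; GC 13/21 = 61.9% ✓; longest run = 3 ✓ — passes.
F3 (16 nt, A=4 T=4 G=3 C=5): 3' end TAC has 1 G/C, need ≥2 ✗; Tm = 2·8 + 4·8 = 48°C, outside 56–68°C ✗; GC 8/16 = 50.0% ✓; longest run = 2 ✓ — fails.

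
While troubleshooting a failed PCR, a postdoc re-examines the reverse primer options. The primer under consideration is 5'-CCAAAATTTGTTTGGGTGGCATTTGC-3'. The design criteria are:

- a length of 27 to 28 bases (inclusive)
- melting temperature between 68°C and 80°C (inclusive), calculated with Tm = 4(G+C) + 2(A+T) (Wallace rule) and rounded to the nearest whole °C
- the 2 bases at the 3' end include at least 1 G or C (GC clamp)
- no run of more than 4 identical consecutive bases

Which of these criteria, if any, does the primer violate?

Fails: length.

Base counts: A=5, T=10, G=7, C=4 (length 26).
length: length 26, outside 27–28 ✗
Tm: Tm = 2·15 + 4·11 = 74°C ✓
GC clamp: 3' end GC has 2 G/C ✓
homopolymer run: longest run = 4 ✓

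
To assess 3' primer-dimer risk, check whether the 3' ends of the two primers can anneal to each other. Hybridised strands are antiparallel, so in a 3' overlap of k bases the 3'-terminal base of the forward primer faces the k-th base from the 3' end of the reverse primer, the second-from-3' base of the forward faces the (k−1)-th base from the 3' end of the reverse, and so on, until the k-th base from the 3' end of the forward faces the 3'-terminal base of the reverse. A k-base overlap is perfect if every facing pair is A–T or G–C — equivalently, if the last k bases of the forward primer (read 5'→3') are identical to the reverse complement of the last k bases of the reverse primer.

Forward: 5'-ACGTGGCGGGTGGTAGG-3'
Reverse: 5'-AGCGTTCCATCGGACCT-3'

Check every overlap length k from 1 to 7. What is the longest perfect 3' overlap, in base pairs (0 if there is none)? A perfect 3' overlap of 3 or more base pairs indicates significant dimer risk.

Longest perfect overlap: 3 complementary base pairs; significant dimer risk (threshold 3).

Last 7 bases (5'→3') — forward …TGGTAGG, reverse …CGGACCT.
Reverse complement of the reverse primer's last 7 bases: AGGTCCG; its first k bases are the reverse complement of the reverse primer's last k bases, so a perfect k-base overlap needs the forward primer's last k bases to equal them.
Comparing (forward last k vs required): k=1: G vs A ✗; k=2: GG vs AG ✗; k=3: AGG vs AGG ✓; k=4: TAGG vs AGGT ✗; k=5: GTAGG vs AGGTC ✗; k=6: GGTAGG vs AGGTCC ✗; k=7: TGGTAGG vs AGGTCCG ✗.
Only k = 3 is perfect, so the longest perfect 3' overlap is 3.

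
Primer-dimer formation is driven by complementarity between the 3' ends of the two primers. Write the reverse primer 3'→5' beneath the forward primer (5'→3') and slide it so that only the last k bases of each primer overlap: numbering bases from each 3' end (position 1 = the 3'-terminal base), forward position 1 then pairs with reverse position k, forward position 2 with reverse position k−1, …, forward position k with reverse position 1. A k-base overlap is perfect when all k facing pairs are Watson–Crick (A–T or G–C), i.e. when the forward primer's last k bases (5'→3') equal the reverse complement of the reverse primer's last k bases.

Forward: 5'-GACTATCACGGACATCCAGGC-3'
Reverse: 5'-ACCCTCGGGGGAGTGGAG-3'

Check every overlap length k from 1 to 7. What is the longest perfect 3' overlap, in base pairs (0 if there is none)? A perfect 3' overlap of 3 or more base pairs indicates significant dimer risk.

Last 7 bases (5'→3') — forward …TCCAGGC, reverse …AGTGGAG.
Reverse complement of the reverse primer's last 7 bases: CTCCACT; its first k bases are the reverse complement of the reverse primer's last k bases, so a perfect k-base overlap needs the forward primer's last k bases to equal them.
Comparing (forward last k vs required): k=1: C vs C ✓; k=2: GC vs CT ✗; k=3: GGC vs CTC ✗; k=4: AGGC vs CTCC ✗; k=5: CAGGC vs CTCCA ✗; k=6: CCAGGC vs CTCCAC ✗; k=7: TCCAGGC vs CTCCACT ✗.
Only k = 1 is perfect, so the longest perfect 3' overlap is 1.

Longest perfect overlap: 1 complementary base pair; below the dimer-risk threshold (threshold 3).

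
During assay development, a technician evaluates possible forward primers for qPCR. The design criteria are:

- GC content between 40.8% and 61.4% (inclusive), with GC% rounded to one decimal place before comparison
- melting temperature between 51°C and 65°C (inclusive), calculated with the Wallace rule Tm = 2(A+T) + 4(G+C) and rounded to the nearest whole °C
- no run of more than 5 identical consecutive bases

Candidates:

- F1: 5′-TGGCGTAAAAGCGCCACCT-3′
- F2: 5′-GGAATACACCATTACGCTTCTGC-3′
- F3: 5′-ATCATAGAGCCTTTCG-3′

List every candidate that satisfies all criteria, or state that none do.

F1 (19 nt, A=5 T=3 G=5 C=6): GC 11/19 = 57.9% ✓; Tm = 2·8 + 4·11 = 60°C ✓; longest run = 4 ✓ — passes.
F2 (23 nt, A=6 T=6 G=4 C=7): GC 11/23 = 47.8% ✓; Tm = 2·12 + 4·11 = 68°C, outside 51–65°C ✗; longest run = 2 ✓ — fails.
F3 (16 nt, A=4 T=5 G=3 C=4): GC 7/16 = 43.8% ✓; Tm = 2·9 + 4·7 = 46°C, outside 51–65°C ✗; longest run = 3 ✓ — fails.

F1 only.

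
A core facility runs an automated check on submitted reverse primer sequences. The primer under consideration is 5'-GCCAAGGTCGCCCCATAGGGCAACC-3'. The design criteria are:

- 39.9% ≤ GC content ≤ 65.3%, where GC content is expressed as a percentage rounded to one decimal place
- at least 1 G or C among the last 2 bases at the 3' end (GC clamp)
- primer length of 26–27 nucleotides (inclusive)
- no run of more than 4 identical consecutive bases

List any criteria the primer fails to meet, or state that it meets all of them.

Base counts: A=6, T=2, G=7, C=10 (length 25).
GC content: GC 17/25 = 68.0%, outside 39.9–65.3% ✗
GC clamp: 3' end CC has 2 G/C ✓
length: length 25, outside 26–27 ✗
homopolymer run: longest run = 4 ✓

Fails: GC content, length.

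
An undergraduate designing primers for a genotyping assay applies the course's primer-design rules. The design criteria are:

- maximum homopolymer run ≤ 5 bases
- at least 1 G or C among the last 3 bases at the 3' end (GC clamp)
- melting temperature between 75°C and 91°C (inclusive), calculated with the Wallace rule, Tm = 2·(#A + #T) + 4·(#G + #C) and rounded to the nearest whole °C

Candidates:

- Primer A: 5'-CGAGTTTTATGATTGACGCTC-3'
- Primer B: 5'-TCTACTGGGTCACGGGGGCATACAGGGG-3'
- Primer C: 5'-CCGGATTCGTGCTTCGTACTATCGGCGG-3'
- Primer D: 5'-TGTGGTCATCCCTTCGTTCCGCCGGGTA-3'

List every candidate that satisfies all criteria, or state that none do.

Primer C and Primer D.

Primer A (21 nt, A=4 T=8 G=5 C=4): longest run = 4 ✓; 3' end CTC has 2 G/C ✓; Tm = 2·12 + 4·9 = 60°C, outside 75–91°C ✗ — fails.
Primer B (28 nt, A=5 T=5 G=12 C=6): longest run = 5 ✓; 3' end GGG has 3 G/C ✓; Tm = 2·10 + 4·18 = 92°C, outside 75–91°C ✗ — fails.
Primer C (28 nt, A=3 T=8 G=9 C=8): longest run = 2 ✓; 3' end CGG has 3 G/C ✓; Tm = 2·11 + 4·17 = 90°C ✓ — passes.
Primer D (28 nt, A=2 T=9 G=8 C=9): longest run = 3 ✓; 3' end GTA has 1 G/C ✓; Tm = 2·11 + 4·17 = 90°C ✓ — passes.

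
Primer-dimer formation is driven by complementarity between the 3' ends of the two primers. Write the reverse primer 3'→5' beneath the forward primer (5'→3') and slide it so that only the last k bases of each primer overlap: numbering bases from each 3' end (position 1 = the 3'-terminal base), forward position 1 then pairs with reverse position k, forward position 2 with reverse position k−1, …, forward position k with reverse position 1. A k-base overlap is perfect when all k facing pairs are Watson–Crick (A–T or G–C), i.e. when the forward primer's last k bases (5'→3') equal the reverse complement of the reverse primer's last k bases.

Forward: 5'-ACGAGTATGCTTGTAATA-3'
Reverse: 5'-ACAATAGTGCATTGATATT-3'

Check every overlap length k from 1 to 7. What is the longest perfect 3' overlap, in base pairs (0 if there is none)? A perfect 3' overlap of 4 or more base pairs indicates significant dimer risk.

Longest perfect overlap: 4 complementary base pairs; significant dimer risk (threshold 4).

Last 7 bases (5'→3') — forward …TGTAATA, reverse …TGATATT.
Reverse complement of the reverse primer's last 7 bases: AATATCA; its first k bases are the reverse complement of the reverse primer's last k bases, so a perfect k-base overlap needs the forward primer's last k bases to equal them.
Comparing (forward last k vs required): k=1: A vs A ✓; k=2: TA vs AA ✗; k=3: ATA vs AAT ✗; k=4: AATA vs AATA ✓; k=5: TAATA vs AATAT ✗; k=6: GTAATA vs AATATC ✗; k=7: TGTAATA vs AATATCA ✗.
Perfect overlaps at k = 1, 4; the largest is 4.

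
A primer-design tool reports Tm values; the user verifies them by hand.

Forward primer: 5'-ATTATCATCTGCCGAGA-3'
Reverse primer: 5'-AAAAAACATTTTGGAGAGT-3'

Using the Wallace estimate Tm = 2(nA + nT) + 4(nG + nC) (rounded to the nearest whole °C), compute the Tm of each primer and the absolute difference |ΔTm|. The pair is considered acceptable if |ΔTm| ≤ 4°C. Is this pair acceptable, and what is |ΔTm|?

|ΔTm| = 0°C; the pair is acceptable.

Forward: A=5 T=5 G=3 C=4 → Tm = 2·10 + 4·7 = 48°C.
Reverse: A=9 T=5 G=4 C=1 → Tm = 2·14 + 4·5 = 48°C.
|ΔTm| = |48 − 48| = 0°C, ≤ 4°C.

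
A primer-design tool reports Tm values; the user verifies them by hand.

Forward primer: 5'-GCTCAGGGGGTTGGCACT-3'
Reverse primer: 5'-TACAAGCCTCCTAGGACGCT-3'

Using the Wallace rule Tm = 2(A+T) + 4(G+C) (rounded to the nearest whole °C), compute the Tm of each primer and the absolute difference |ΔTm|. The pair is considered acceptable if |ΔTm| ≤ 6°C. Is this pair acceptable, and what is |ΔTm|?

Forward: A=2 T=4 G=8 C=4 → Tm = 2·6 + 4·12 = 60°C.
Reverse: A=5 T=4 G=4 C=7 → Tm = 2·9 + 4·11 = 62°C.
|ΔTm| = |60 − 62| = 2°C, ≤ 6°C.

|ΔTm| = 2°C; the pair is acceptable.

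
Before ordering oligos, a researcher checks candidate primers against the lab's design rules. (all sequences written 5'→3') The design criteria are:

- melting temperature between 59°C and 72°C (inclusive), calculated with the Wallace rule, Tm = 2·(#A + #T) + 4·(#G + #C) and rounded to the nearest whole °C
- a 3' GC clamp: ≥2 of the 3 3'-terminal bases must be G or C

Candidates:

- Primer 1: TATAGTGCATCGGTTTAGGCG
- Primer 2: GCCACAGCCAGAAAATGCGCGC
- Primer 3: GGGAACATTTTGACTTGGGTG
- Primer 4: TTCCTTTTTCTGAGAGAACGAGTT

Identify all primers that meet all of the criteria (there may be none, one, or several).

Primer 1, Primer 2 and Primer 3.

Primer 1 (21 nt, A=4 T=7 G=7 C=3): Tm = 2·11 + 4·10 = 62°C ✓; 3' end GCG has 3 G/C ✓ — passes.
Primer 2 (22 nt, A=7 T=1 G=6 C=8): Tm = 2·8 + 4·14 = 72°C ✓; 3' end CGC has 3 G/C ✓ — passes.
Primer 3 (21 nt, A=4 T=7 G=8 C=2): Tm = 2·11 + 4·10 = 62°C ✓; 3' end GTG has 2 G/C ✓ — passes.
Primer 4 (24 nt, A=5 T=10 G=5 C=4): Tm = 2·15 + 4·9 = 66°C ✓; 3' end GTT has 1 G/C, need ≥2 ✗ — fails.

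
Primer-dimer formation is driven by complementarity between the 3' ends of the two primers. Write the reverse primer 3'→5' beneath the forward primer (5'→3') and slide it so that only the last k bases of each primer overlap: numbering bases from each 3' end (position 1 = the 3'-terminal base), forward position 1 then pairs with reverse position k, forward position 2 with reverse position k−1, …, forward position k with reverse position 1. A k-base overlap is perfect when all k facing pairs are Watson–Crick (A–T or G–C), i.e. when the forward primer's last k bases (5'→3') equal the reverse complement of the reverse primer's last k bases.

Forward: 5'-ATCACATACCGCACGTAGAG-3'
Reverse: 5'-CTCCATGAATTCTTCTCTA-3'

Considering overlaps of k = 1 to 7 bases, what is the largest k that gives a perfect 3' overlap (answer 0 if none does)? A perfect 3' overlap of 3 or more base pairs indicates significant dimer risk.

Longest perfect overlap: 5 complementary base pairs; significant dimer risk (threshold 3).

Last 7 bases (5'→3') — forward …CGTAGAG, reverse …TTCTCTA.
Reverse complement of the reverse primer's last 7 bases: TAGAGAA; its first k bases are the reverse complement of the reverse primer's last k bases, so a perfect k-base overlap needs the forward primer's last k bases to equal them.
Comparing (forward last k vs required): k=1: G vs T ✗; k=2: AG vs TA ✗; k=3: GAG vs TAG ✗; k=4: AGAG vs TAGA ✗; k=5: TAGAG vs TAGAG ✓; k=6: GTAGAG vs TAGAGA ✗; k=7: CGTAGAG vs TAGAGAA ✗.
Only k = 5 is perfect, so the longest perfect 3' overlap is 5.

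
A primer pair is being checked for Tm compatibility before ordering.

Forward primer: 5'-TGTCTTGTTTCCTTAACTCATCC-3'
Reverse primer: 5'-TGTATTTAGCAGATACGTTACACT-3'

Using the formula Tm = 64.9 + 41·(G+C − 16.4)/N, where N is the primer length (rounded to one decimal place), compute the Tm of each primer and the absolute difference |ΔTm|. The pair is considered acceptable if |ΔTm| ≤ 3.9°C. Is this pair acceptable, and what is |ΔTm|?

Forward: G+C = 9, N = 23 → Tm = 64.9 + 41·(9 − 16.4)/23 = 51.7°C.
Reverse: G+C = 8, N = 24 → Tm = 64.9 + 41·(8 − 16.4)/24 = 50.6°C.
|ΔTm| = |51.7 − 50.6| = 1.1°C, ≤ 3.9°C.

|ΔTm| = 1.1°C; the pair is acceptable.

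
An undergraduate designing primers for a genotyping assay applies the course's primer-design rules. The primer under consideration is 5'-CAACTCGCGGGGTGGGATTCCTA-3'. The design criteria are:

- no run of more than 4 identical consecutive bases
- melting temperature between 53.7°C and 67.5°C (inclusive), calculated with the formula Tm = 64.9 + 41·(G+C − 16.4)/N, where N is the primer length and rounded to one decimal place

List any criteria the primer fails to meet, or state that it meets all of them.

Base counts: A=4, T=5, G=8, C=6 (length 23).
homopolymer run: longest run = 4 ✓
Tm: Tm = 64.9 + 41·(14 − 16.4)/23 = 60.6°C ✓

Meets all criteria.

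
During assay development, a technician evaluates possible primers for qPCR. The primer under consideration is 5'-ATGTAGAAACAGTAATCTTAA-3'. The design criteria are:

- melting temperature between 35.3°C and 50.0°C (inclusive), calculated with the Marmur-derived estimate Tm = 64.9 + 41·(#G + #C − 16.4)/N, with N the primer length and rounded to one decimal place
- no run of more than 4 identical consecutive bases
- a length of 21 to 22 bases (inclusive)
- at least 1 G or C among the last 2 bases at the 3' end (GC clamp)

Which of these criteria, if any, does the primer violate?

Fails: GC clamp.

Base counts: A=10, T=6, G=3, C=2 (length 21).
Tm: Tm = 64.9 + 41·(5 − 16.4)/21 = 42.6°C ✓
homopolymer run: longest run = 3 ✓
length: length 21 ✓
GC clamp: 3' end AA has 0 G/C, need ≥1 ✗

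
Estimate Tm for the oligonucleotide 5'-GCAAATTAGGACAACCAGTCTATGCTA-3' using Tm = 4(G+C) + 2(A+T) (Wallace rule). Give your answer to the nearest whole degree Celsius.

Base counts: A=10, T=6, G=5, C=6 (length 27).
Tm = 2·(10+6) + 4·(5+6) = 2·16 + 4·11 = 32 + 44 = 76°C.

76°C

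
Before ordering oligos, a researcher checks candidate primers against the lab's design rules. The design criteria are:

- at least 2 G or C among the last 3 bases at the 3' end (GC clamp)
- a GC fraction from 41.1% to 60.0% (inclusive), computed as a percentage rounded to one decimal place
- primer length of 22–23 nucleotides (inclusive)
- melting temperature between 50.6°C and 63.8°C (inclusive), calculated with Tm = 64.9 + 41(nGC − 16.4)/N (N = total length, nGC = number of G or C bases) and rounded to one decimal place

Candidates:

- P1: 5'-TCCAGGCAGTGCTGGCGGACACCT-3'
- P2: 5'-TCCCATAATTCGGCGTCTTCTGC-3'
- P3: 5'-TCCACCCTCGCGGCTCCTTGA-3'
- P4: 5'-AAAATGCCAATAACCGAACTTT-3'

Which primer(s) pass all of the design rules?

P2 only.

P1 (24 nt, A=4 T=4 G=8 C=8): 3' end CCT has 2 G/C ✓; GC 16/24 = 66.7%, outside 41.1–60.0% ✗; length 24, outside 22–23 ✗; Tm = 64.9 + 41·(16 − 16.4)/24 = 64.2°C, outside 50.6–63.8°C ✗ — fails.
P2 (23 nt, A=3 T=8 G=4 C=8): 3' end TGC has 2 G/C ✓; GC 12/23 = 52.2% ✓; length 23 ✓; Tm = 64.9 + 41·(12 − 16.4)/23 = 57.1°C ✓ — passes.
P3 (21 nt, A=2 T=5 G=4 C=10): 3' end TGA has 1 G/C, need ≥2 ✗; GC 14/21 = 66.7%, outside 41.1–60.0% ✗; length 21, outside 22–23 ✗; Tm = 64.9 + 41·(14 − 16.4)/21 = 60.2°C ✓ — fails.
P4 (22 nt, A=10 T=5 G=2 C=5): 3' end TTT has 0 G/C, need ≥2 ✗; GC 7/22 = 31.8%, outside 41.1–60.0% ✗; length 22 ✓; Tm = 64.9 + 41·(7 − 16.4)/22 = 47.4°C, outside 50.6–63.8°C ✗ — fails.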